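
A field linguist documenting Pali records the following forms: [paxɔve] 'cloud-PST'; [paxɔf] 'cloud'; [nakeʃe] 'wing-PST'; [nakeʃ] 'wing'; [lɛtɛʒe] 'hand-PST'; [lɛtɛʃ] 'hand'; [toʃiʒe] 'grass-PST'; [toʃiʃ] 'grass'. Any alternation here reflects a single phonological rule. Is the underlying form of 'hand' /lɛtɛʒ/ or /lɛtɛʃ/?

/lɛtɛʒ/

'hand' shows [ʒ] ~ [ʃ] at the end of the stem ([lɛtɛʒe] vs [lɛtɛʃ]).
The stem 'wing' ([nakeʃe], [nakeʃ]) shows [ʃ] unchanged in both environments, so [ʃ] cannot be basic with [ʒ] derived before the PST suffix.
So /ʒ/ is underlying, and a rule of word-final obstruent devoicing — voiced obstruents become voiceless word-finally — gives [ʃ].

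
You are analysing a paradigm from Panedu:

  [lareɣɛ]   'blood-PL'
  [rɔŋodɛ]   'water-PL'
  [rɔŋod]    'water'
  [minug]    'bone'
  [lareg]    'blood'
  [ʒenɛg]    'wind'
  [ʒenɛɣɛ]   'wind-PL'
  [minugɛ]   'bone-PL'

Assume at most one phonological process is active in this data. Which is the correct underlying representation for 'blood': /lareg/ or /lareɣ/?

/lareɣ/

The root 'blood' surfaces as [lareg] and [lareɣɛ], with a stem-final [g] ~ [ɣ] alternation.
The stem 'bone' ([minug], [minugɛ]) shows [g] unchanged in both environments, so [g] cannot be basic with [ɣ] derived before the PL suffix.
The underlying segment must be /ɣ/; voiced fricatives become stops word-finally, yielding [g] there.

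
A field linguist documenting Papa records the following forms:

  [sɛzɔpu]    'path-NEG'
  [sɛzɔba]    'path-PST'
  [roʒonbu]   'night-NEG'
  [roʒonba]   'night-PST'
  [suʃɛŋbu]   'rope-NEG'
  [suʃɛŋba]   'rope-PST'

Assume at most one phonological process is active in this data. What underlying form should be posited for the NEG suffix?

The NEG morpheme has two allomorphs, [-bu] and [-pu].
The PST suffix, which begins with [b], is invariant after every stem; so [b] is not altered by any rule here.
The NEG suffix is therefore /-pu/ underlyingly, with post-nasal voicing: voiceless stops become voiced after a nasal.

/-pu/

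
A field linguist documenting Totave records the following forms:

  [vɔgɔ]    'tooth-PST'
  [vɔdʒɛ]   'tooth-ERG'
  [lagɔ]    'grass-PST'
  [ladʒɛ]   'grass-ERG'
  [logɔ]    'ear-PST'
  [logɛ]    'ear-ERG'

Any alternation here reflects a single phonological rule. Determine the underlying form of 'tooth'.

In [vɔgɔ] and [vɔdʒɛ] the final segment of 'tooth' alternates: [g] ~ [dʒ].
Compare 'ear', with invariant [g] in [logɔ] and [logɛ]: an analysis with underlying /g/ and a rule producing [dʒ] before the ERG suffix would wrongly predict alternation here too.
The alternation reflects depalatalization: palato-alveolar /dʒ/ becomes [g] when no front vowel follows. /dʒ/ is underlying.
So 'tooth' = /vɔdʒ/.

/vɔdʒ/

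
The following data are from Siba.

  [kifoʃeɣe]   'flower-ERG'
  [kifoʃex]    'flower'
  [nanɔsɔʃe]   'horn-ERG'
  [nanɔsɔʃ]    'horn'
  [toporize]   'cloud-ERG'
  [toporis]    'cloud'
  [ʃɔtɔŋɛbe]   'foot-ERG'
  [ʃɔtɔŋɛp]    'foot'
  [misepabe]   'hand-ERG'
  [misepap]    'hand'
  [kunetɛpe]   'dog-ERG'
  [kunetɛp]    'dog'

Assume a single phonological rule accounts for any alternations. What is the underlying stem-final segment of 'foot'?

'foot' shows [b] ~ [p] at the end of the stem ([ʃɔtɔŋɛbe] vs [ʃɔtɔŋɛp]).
The stem 'dog' ([kunetɛpe], [kunetɛp]) shows [p] unchanged in both environments, so [p] cannot be basic with [b] derived before the ERG suffix.
The alternation reflects word-final obstruent devoicing: voiced obstruents become voiceless word-finally. /b/ is underlying.

/b/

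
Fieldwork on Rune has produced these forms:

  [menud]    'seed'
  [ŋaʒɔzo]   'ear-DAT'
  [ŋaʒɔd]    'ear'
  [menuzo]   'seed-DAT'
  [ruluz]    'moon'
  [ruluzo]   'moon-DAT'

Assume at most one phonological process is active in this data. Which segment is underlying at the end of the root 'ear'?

/d/

The stem for 'ear' ends in [d] in [ŋaʒɔd] but [z] in [ŋaʒɔzo].
But 'moon' keeps [z] in both environments ([ruluz], [ruluzo]), so there is no rule changing /z/ to [d] in isolation.
The alternation reflects intervocalic spirantization: voiced stops become fricatives between vowels. /d/ is underlying.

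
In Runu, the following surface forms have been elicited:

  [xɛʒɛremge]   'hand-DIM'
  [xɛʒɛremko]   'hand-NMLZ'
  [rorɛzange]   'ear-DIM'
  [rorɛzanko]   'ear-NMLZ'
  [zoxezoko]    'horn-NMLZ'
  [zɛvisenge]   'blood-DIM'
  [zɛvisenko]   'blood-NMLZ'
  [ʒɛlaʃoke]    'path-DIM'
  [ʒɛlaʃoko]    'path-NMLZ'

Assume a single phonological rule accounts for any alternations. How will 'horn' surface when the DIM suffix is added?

The DIM morpheme has two allomorphs, [-ge] and [-ke].
By contrast the NMLZ suffix keeps its initial [k] throughout — that segment must be underlying.
So the underlying form is /-ge/, and voiced stops become voiceless after a vowel.
After 'horn', which ends in a vowel, the suffix surfaces as [-ke], giving [zoxezoke].

[zoxezoke]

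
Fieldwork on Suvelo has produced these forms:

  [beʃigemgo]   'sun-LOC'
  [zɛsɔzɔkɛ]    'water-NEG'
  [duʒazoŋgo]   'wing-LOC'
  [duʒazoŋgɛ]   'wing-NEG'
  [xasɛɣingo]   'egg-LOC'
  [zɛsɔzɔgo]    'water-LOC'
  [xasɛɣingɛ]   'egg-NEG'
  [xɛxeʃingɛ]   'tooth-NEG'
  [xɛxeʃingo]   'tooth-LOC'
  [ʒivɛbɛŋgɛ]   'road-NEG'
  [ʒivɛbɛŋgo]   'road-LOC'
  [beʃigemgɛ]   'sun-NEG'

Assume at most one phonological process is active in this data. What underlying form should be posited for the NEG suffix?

The NEG suffix surfaces as [-gɛ] and [-kɛ], depending on the final segment of the stem.
By contrast the LOC suffix keeps its initial [g] throughout — that segment must be underlying.
The NEG suffix is therefore /-kɛ/ underlyingly, with post-nasal voicing: voiceless stops become voiced after a nasal.

/-kɛ/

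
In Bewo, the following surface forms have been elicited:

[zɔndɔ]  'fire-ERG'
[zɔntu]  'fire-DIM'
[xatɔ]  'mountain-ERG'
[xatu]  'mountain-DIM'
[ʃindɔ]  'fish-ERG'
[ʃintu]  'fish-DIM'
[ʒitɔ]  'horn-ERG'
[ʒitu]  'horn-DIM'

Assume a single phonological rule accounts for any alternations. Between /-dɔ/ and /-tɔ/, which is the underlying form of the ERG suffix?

/-dɔ/

The ERG suffix surfaces as [-dɔ] and [-tɔ], depending on the final segment of the stem.
By contrast the DIM suffix keeps its initial [t] throughout — that segment must be underlying.
So the underlying form is /-dɔ/, and voiced stops become voiceless after a vowel.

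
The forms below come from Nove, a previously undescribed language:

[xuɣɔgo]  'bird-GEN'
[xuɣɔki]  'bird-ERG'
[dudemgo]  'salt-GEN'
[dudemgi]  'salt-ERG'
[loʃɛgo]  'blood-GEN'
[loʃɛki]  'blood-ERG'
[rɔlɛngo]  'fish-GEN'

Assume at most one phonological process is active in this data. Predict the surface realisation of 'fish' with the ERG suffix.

[rɔlɛngi]

The ERG morpheme has two allomorphs, [-gi] and [-ki].
The GEN suffix, which begins with [g], is invariant after every stem; so [g] is not altered by any rule here.
So the underlying form is /-ki/, and voiceless stops become voiced after a nasal.
After 'fish', which ends in a nasal, the suffix surfaces as [-gi], giving [rɔlɛngi].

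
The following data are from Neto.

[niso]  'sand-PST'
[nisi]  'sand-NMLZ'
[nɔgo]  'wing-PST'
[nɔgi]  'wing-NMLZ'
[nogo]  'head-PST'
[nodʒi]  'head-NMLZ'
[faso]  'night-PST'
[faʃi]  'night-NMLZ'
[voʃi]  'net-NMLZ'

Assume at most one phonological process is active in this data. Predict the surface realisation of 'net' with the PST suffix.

[voso]

'night' shows [s] ~ [ʃ] at the end of the stem ([faso] vs [faʃi]).
The stem 'sand' ([niso], [nisi]) shows [s] unchanged in both environments, so [s] cannot be basic with [ʃ] derived before the NMLZ suffix.
The underlying segment must be /ʃ/; palato-alveolar /dʒ/ and /ʃ/ become [g] and [s] when no front vowel follows, yielding [s] there.
From [voʃi] the stem 'net' is /voʃ/; when no front vowel follows this yields [voso].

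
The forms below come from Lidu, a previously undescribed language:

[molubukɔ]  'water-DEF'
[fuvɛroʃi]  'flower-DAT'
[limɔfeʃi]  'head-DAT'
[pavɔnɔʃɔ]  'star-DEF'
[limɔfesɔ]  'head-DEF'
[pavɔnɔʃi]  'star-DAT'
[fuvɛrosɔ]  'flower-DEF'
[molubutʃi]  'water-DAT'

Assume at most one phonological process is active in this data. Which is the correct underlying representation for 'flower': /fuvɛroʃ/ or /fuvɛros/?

/fuvɛros/

The stem for 'flower' ends in [s] in [fuvɛrosɔ] but [ʃ] in [fuvɛroʃi].
Compare 'star', with invariant [ʃ] in [pavɔnɔʃɔ] and [pavɔnɔʃi]: an analysis with underlying /ʃ/ and a rule producing [s] before the DEF suffix would wrongly predict alternation here too.
The alternation reflects palatalization before a front vowel: /k/ and /s/ become palato-alveolar [tʃ] and [ʃ] before a front vowel. /s/ is underlying.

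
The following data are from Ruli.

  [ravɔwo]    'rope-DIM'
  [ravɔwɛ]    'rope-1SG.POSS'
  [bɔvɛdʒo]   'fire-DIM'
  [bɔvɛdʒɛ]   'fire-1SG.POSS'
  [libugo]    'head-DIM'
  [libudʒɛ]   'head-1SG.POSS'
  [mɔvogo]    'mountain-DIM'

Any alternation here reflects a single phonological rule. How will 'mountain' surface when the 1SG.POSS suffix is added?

In [libugo] and [libudʒɛ] the final segment of 'head' alternates: [g] ~ [dʒ].
Compare 'fire', with invariant [dʒ] in [bɔvɛdʒo] and [bɔvɛdʒɛ]: an analysis with underlying /dʒ/ and a rule producing [g] before the DIM suffix would wrongly predict alternation here too.
So /g/ is underlying, and a rule of palatalization before a front vowel — /g/ becomes palato-alveolar [dʒ] before a front vowel — gives [dʒ].
From [mɔvogo] the stem 'mountain' is /mɔvog/; before a front vowel this yields [mɔvodʒɛ].

[mɔvodʒɛ]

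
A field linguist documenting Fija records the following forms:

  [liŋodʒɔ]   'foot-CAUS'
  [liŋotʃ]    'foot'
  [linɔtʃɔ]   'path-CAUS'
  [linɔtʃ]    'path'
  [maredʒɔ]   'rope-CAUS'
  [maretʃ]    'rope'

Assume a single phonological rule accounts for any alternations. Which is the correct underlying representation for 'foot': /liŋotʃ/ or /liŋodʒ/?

/liŋodʒ/

'foot' shows [dʒ] ~ [tʃ] at the end of the stem ([liŋodʒɔ] vs [liŋotʃ]).
Compare 'path', with invariant [tʃ] in [linɔtʃɔ] and [linɔtʃ]: an analysis with underlying /tʃ/ and a rule producing [dʒ] before the CAUS suffix would wrongly predict alternation here too.
The underlying segment must be /dʒ/; voiced obstruents become voiceless word-finally, yielding [tʃ] there.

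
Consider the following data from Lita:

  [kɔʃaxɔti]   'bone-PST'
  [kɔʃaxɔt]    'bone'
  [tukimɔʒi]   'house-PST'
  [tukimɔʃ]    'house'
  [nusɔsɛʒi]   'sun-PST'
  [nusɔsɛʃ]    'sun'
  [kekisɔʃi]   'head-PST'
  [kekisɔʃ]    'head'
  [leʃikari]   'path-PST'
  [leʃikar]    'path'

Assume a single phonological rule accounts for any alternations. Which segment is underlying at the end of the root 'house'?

/ʒ/

The stem for 'house' ends in [ʒ] in [tukimɔʒi] but [ʃ] in [tukimɔʃ].
Compare 'head', with invariant [ʃ] in [kekisɔʃi] and [kekisɔʃ]: an analysis with underlying /ʃ/ and a rule producing [ʒ] before the PST suffix would wrongly predict alternation here too.
The alternation reflects word-final obstruent devoicing: voiced obstruents become voiceless word-finally. /ʒ/ is underlying.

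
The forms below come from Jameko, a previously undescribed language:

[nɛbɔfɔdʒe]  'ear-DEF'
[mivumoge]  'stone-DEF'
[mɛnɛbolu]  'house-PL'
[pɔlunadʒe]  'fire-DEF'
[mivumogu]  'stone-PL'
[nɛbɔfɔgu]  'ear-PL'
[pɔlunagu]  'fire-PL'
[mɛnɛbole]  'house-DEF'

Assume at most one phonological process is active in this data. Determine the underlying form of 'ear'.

/nɛbɔfɔdʒ/

The root 'ear' surfaces as [nɛbɔfɔdʒe] and [nɛbɔfɔgu], with a stem-final [dʒ] ~ [g] alternation.
Compare 'stone', with invariant [g] in [mivumoge] and [mivumogu]: an analysis with underlying /g/ and a rule producing [dʒ] before the DEF suffix would wrongly predict alternation here too.
The underlying segment must be /dʒ/; palato-alveolar /dʒ/ becomes [g] when no front vowel follows, yielding [g] there.
So 'ear' = /nɛbɔfɔdʒ/.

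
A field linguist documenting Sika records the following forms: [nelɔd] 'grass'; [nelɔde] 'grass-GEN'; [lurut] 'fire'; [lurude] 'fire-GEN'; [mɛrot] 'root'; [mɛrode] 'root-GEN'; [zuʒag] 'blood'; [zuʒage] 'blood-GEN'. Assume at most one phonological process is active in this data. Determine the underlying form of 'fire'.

In [lurut] and [lurude] the final segment of 'fire' alternates: [t] ~ [d].
If /d/ were underlying and a rule turned it into [t] in isolation, 'grass' would also alternate; but it has [d] in both [nelɔd] and [nelɔde].
Therefore /t/ is basic and [d] is derived by intervocalic voicing (voiceless stops become voiced between vowels).
The underlying form of 'fire' is therefore /lurut/.

/lurut/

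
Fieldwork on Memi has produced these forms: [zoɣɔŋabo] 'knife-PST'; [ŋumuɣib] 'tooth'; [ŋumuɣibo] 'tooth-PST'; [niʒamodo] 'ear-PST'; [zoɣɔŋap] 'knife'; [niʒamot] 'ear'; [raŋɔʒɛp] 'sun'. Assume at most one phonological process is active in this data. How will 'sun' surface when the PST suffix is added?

In [zoɣɔŋap] and [zoɣɔŋabo] the final segment of 'knife' alternates: [p] ~ [b].
If /b/ were underlying and a rule turned it into [p] in isolation, 'tooth' would also alternate; but it has [b] in both [ŋumuɣib] and [ŋumuɣibo].
Therefore /p/ is basic and [b] is derived by intervocalic voicing (voiceless stops become voiced between vowels).
The one attested form of 'sun', [raŋɔʒɛp], shows underlying /raŋɔʒɛp/. Applying the same rule between vowels gives [raŋɔʒɛbo].

[raŋɔʒɛbo]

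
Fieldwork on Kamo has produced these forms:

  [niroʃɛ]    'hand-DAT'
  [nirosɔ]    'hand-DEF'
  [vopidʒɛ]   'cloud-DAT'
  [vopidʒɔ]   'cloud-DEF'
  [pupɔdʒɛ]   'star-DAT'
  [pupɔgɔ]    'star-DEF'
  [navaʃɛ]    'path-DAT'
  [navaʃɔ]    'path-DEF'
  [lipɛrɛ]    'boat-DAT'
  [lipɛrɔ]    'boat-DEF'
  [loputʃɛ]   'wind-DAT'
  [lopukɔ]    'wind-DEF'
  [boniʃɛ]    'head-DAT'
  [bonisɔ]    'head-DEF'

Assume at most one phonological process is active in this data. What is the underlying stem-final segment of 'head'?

/s/

The stem for 'head' ends in [ʃ] in [boniʃɛ] but [s] in [bonisɔ].
But 'path' keeps [ʃ] in both environments ([navaʃɛ], [navaʃɔ]), so there is no rule changing /ʃ/ to [s] before the DEF suffix.
The alternation reflects palatalization before a front vowel: /k/, /g/ and /s/ become palato-alveolar [tʃ], [dʒ] and [ʃ] before a front vowel. /s/ is underlying.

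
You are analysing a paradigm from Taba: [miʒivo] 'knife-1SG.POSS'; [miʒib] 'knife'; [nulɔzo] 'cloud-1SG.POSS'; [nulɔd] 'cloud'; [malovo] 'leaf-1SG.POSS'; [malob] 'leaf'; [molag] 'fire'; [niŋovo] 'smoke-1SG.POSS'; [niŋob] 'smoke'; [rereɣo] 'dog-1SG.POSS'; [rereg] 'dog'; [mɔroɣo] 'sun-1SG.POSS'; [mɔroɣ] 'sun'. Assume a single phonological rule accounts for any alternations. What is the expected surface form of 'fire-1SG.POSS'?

In [rereɣo] and [rereg] the final segment of 'dog' alternates: [ɣ] ~ [g].
If /ɣ/ were underlying and a rule turned it into [g] in isolation, 'sun' would also alternate; but it has [ɣ] in both [mɔroɣo] and [mɔroɣ].
So /g/ is underlying, and a rule of intervocalic spirantization — voiced stops become fricatives between vowels — gives [ɣ].
From [molag] the stem 'fire' is /molag/; between vowels this yields [molaɣo].

[molaɣo]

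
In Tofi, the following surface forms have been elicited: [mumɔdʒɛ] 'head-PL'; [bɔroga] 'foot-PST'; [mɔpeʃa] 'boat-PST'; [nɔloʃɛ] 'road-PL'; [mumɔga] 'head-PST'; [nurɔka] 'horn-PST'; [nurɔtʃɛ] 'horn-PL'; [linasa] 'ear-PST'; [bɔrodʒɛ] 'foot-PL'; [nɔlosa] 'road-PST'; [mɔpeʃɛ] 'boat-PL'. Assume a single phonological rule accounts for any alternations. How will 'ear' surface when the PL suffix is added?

[linaʃɛ]

'road' shows [ʃ] ~ [s] at the end of the stem ([nɔloʃɛ] vs [nɔlosa]).
The stem 'boat' ([mɔpeʃɛ], [mɔpeʃa]) shows [ʃ] unchanged in both environments, so [ʃ] cannot be basic with [s] derived before the PST suffix.
The underlying segment must be /s/; /k/, /g/ and /s/ become palato-alveolar [tʃ], [dʒ] and [ʃ] before a front vowel, yielding [ʃ] there.
The one attested form of 'ear', [linasa], shows underlying /linas/. Applying the same rule before a front vowel gives [linaʃɛ].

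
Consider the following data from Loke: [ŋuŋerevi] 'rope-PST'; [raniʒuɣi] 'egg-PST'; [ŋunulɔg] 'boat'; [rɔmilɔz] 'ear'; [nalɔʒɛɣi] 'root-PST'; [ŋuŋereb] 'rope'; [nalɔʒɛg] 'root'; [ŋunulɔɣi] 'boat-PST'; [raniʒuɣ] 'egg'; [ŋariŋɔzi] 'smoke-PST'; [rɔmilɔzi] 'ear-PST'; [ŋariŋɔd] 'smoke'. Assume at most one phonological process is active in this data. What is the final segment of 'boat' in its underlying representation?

The root 'boat' surfaces as [ŋunulɔg] and [ŋunulɔɣi], with a stem-final [g] ~ [ɣ] alternation.
Compare 'egg', with invariant [ɣ] in [raniʒuɣ] and [raniʒuɣi]: an analysis with underlying /ɣ/ and a rule producing [g] in isolation would wrongly predict alternation here too.
The alternation reflects intervocalic spirantization: voiced stops become fricatives between vowels. /g/ is underlying.

/g/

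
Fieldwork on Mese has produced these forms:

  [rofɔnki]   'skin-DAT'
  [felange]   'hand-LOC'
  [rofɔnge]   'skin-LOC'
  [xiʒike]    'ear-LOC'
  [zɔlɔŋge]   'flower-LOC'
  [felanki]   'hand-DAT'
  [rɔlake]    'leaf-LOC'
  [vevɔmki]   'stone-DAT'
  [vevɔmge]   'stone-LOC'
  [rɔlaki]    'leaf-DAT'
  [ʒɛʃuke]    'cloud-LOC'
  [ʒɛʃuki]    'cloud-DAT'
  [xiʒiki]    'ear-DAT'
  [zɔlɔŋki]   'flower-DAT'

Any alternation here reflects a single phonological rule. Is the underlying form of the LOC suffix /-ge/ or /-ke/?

/-ge/

The LOC morpheme has two allomorphs, [-ge] and [-ke].
The DAT suffix, which begins with [k], is invariant after every stem; so [k] is not altered by any rule here.
The LOC suffix is therefore /-ge/ underlyingly, with post-vocalic devoicing: voiced stops become voiceless after a vowel.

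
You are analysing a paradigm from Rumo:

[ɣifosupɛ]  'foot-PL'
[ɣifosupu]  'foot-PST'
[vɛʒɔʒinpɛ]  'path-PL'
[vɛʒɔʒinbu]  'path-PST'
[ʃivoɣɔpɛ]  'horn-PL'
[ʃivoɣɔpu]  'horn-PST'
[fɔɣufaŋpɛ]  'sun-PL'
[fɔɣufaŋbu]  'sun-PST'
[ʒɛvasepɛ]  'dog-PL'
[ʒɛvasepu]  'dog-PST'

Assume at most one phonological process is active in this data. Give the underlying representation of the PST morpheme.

The PST suffix surfaces as [-bu] and [-pu], depending on the final segment of the stem.
By contrast the PL suffix keeps its initial [p] throughout — that segment must be underlying.
So the underlying form is /-bu/, and voiced stops become voiceless after a vowel.

/-bu/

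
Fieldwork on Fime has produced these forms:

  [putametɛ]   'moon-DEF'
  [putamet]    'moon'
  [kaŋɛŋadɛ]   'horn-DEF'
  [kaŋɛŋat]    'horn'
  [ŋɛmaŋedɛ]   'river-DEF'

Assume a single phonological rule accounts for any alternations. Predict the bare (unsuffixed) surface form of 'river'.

[ŋɛmaŋet]

'horn' shows [d] ~ [t] at the end of the stem ([kaŋɛŋadɛ] vs [kaŋɛŋat]).
But 'moon' keeps [t] in both environments ([putametɛ], [putamet]), so there is no rule changing /t/ to [d] before the DEF suffix.
So /d/ is underlying, and a rule of word-final obstruent devoicing — voiced obstruents become voiceless word-finally — gives [t].
From [ŋɛmaŋedɛ] the stem 'river' is /ŋɛmaŋed/; word-finally this yields [ŋɛmaŋet].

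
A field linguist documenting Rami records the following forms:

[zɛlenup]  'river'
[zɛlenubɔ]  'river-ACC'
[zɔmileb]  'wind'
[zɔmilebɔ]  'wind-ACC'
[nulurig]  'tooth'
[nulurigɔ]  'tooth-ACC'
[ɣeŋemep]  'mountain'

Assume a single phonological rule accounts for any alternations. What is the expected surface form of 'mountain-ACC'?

The stem for 'river' ends in [p] in [zɛlenup] but [b] in [zɛlenubɔ].
If /b/ were underlying and a rule turned it into [p] in isolation, 'wind' would also alternate; but it has [b] in both [zɔmileb] and [zɔmilebɔ].
The alternation reflects intervocalic voicing: voiceless stops become voiced between vowels. /p/ is underlying.
From [ɣeŋemep] the stem 'mountain' is /ɣeŋemep/; between vowels this yields [ɣeŋemebɔ].

[ɣeŋemebɔ]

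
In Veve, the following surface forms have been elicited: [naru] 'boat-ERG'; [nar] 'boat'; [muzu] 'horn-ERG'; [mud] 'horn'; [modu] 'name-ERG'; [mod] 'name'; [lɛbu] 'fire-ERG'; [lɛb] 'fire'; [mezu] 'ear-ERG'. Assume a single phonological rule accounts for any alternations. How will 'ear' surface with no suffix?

The stem for 'horn' ends in [z] in [muzu] but [d] in [mud].
If /d/ were underlying and a rule turned it into [z] before the ERG suffix, 'name' would also alternate; but it has [d] in both [modu] and [mod].
The alternation reflects word-final hardening: voiced fricatives become stops word-finally. /z/ is underlying.
From [mezu] the stem 'ear' is /mez/; word-finally this yields [med].

[med]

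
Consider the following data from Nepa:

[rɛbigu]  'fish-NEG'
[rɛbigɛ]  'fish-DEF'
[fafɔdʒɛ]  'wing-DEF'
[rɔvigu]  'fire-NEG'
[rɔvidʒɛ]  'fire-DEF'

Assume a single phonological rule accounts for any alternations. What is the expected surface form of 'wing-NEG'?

[fafɔgu]

In [rɔvigu] and [rɔvidʒɛ] the final segment of 'fire' alternates: [g] ~ [dʒ].
If /g/ were underlying and a rule turned it into [dʒ] before the DEF suffix, 'fish' would also alternate; but it has [g] in both [rɛbigu] and [rɛbigɛ].
So /dʒ/ is underlying, and a rule of depalatalization — palato-alveolar /dʒ/ becomes [g] when no front vowel follows — gives [g].
The one attested form of 'wing', [fafɔdʒɛ], shows underlying /fafɔdʒ/. Applying the same rule when no front vowel follows gives [fafɔgu].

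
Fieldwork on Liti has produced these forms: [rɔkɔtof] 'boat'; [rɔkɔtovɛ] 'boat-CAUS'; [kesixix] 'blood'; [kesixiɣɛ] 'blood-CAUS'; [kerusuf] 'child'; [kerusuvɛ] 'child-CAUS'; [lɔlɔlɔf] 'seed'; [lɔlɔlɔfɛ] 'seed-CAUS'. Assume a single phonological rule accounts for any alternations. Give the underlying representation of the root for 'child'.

/kerusuv/

In [kerusuf] and [kerusuvɛ] the final segment of 'child' alternates: [f] ~ [v].
But 'seed' keeps [f] in both environments ([lɔlɔlɔf], [lɔlɔlɔfɛ]), so there is no rule changing /f/ to [v] before the CAUS suffix.
Therefore /v/ is basic and [f] is derived by word-final obstruent devoicing (voiced obstruents become voiceless word-finally).
Hence 'child' is /kerusuv/ underlyingly.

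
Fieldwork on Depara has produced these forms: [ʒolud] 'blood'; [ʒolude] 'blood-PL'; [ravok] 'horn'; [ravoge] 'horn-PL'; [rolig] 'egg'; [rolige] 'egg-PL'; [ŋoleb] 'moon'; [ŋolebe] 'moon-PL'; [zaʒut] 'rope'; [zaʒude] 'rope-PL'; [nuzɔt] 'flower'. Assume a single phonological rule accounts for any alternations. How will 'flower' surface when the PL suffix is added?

[nuzɔde]

The stem for 'rope' ends in [t] in [zaʒut] but [d] in [zaʒude].
Compare 'blood', with invariant [d] in [ʒolud] and [ʒolude]: an analysis with underlying /d/ and a rule producing [t] in isolation would wrongly predict alternation here too.
The alternation reflects intervocalic voicing: voiceless stops become voiced between vowels. /t/ is underlying.
The one attested form of 'flower', [nuzɔt], shows underlying /nuzɔt/. Applying the same rule between vowels gives [nuzɔde].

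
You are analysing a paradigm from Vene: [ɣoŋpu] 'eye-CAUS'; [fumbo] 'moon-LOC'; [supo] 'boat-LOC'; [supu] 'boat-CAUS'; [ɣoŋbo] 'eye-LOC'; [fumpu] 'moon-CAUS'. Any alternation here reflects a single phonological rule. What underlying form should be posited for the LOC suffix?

/-bo/

The LOC morpheme has two allomorphs, [-bo] and [-po].
By contrast the CAUS suffix keeps its initial [p] throughout — that segment must be underlying.
So the underlying form is /-bo/, and voiced stops become voiceless after a vowel.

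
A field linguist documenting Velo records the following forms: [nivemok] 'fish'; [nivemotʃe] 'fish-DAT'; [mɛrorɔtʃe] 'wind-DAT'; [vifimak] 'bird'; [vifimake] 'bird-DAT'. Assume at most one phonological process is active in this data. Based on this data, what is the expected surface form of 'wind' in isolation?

The root 'fish' surfaces as [nivemok] and [nivemotʃe], with a stem-final [k] ~ [tʃ] alternation.
If /k/ were underlying and a rule turned it into [tʃ] before the DAT suffix, 'bird' would also alternate; but it has [k] in both [vifimak] and [vifimake].
Therefore /tʃ/ is basic and [k] is derived by depalatalization (palato-alveolar /tʃ/ becomes [k] when no front vowel follows).
The one attested form of 'wind', [mɛrorɔtʃe], shows underlying /mɛrorɔtʃ/. Applying the same rule when no front vowel follows gives [mɛrorɔk].

[mɛrorɔk]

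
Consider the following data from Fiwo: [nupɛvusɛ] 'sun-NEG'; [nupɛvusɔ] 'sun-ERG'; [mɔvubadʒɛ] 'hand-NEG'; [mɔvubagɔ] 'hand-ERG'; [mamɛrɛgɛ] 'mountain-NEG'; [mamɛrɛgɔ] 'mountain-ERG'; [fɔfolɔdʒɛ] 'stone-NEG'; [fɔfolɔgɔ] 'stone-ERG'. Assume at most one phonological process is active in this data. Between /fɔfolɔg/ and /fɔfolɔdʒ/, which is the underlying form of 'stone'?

'stone' shows [dʒ] ~ [g] at the end of the stem ([fɔfolɔdʒɛ] vs [fɔfolɔgɔ]).
Compare 'mountain', with invariant [g] in [mamɛrɛgɛ] and [mamɛrɛgɔ]: an analysis with underlying /g/ and a rule producing [dʒ] before the NEG suffix would wrongly predict alternation here too.
The alternation reflects depalatalization: palato-alveolar /dʒ/ becomes [g] when no front vowel follows. /dʒ/ is underlying.

/fɔfolɔdʒ/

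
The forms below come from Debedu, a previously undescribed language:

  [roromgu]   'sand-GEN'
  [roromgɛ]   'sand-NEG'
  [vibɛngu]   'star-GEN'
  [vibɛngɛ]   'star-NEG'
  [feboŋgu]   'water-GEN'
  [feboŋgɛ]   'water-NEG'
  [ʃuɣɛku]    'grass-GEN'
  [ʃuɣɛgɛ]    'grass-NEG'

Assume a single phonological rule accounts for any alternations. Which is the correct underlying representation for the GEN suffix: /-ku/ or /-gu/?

The GEN morpheme has two allomorphs, [-gu] and [-ku].
The NEG suffix, which begins with [g], is invariant after every stem; so [g] is not altered by any rule here.
So the underlying form is /-ku/, and voiceless stops become voiced after a nasal.

/-ku/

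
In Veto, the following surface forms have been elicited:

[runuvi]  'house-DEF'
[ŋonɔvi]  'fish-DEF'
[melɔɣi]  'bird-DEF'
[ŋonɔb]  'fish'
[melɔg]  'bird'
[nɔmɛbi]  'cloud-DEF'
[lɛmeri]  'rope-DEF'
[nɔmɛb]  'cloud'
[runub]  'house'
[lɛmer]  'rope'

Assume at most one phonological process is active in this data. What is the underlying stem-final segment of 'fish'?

The stem for 'fish' ends in [v] in [ŋonɔvi] but [b] in [ŋonɔb].
Compare 'cloud', with invariant [b] in [nɔmɛbi] and [nɔmɛb]: an analysis with underlying /b/ and a rule producing [v] before the DEF suffix would wrongly predict alternation here too.
So /v/ is underlying, and a rule of word-final hardening — voiced fricatives become stops word-finally — gives [b].

/v/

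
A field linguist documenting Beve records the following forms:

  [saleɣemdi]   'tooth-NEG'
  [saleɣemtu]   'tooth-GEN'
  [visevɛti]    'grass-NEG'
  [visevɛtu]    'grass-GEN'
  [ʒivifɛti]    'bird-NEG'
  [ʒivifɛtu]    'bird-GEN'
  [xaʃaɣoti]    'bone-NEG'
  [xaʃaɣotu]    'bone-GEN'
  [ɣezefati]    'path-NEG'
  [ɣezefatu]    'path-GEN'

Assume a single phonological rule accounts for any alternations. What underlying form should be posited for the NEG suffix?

The NEG morpheme has two allomorphs, [-di] and [-ti].
The GEN suffix, which begins with [t], is invariant after every stem; so [t] is not altered by any rule here.
So the underlying form is /-di/, and voiced stops become voiceless after a vowel.

/-di/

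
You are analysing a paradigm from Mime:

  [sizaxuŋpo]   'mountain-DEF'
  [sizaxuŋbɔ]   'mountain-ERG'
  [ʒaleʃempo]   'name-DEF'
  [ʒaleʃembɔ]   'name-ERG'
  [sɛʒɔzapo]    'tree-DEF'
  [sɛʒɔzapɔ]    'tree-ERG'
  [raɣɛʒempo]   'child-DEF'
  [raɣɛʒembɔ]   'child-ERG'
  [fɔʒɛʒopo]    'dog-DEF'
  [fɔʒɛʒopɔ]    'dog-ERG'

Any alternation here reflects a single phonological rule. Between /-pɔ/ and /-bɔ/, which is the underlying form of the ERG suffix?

The ERG suffix surfaces as [-bɔ] and [-pɔ], depending on the final segment of the stem.
The DEF suffix, which begins with [p], is invariant after every stem; so [p] is not altered by any rule here.
So the underlying form is /-bɔ/, and voiced stops become voiceless after a vowel.

/-bɔ/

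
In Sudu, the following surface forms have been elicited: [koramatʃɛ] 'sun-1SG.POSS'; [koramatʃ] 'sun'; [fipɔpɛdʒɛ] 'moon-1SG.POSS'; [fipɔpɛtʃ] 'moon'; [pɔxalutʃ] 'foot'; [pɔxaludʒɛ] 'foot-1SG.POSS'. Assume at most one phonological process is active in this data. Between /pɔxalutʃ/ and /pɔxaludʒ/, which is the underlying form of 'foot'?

/pɔxaludʒ/

The stem for 'foot' ends in [dʒ] in [pɔxaludʒɛ] but [tʃ] in [pɔxalutʃ].
If /tʃ/ were underlying and a rule turned it into [dʒ] before the 1SG.POSS suffix, 'sun' would also alternate; but it has [tʃ] in both [koramatʃɛ] and [koramatʃ].
The underlying segment must be /dʒ/; voiced obstruents become voiceless word-finally, yielding [tʃ] there.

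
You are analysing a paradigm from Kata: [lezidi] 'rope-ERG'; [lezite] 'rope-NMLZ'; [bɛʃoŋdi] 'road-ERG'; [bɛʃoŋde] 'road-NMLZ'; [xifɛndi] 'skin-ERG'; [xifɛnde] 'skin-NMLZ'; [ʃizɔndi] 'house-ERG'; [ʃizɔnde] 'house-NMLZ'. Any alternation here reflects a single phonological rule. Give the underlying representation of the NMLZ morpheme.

/-te/

The NMLZ suffix surfaces as [-de] and [-te], depending on the final segment of the stem.
By contrast the ERG suffix keeps its initial [d] throughout — that segment must be underlying.
The NMLZ suffix is therefore /-te/ underlyingly, with post-nasal voicing: voiceless stops become voiced after a nasal.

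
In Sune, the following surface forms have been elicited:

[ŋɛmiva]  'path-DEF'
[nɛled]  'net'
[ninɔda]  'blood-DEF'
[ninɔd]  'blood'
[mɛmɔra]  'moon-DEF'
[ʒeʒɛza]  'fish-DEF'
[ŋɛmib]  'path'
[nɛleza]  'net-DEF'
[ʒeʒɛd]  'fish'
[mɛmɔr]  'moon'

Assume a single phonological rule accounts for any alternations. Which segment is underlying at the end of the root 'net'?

/z/

The stem for 'net' ends in [z] in [nɛleza] but [d] in [nɛled].
The stem 'blood' ([ninɔda], [ninɔd]) shows [d] unchanged in both environments, so [d] cannot be basic with [z] derived before the DEF suffix.
The underlying segment must be /z/; voiced fricatives become stops word-finally, yielding [d] there.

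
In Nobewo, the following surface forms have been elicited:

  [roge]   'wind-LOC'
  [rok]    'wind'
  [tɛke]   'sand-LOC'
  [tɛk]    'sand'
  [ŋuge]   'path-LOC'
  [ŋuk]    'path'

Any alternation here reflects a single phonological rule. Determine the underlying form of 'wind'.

/rog/

In [roge] and [rok] the final segment of 'wind' alternates: [g] ~ [k].
But 'sand' keeps [k] in both environments ([tɛke], [tɛk]), so there is no rule changing /k/ to [g] before the LOC suffix.
The alternation reflects word-final obstruent devoicing: voiced obstruents become voiceless word-finally. /g/ is underlying.
The underlying form of 'wind' is therefore /rog/.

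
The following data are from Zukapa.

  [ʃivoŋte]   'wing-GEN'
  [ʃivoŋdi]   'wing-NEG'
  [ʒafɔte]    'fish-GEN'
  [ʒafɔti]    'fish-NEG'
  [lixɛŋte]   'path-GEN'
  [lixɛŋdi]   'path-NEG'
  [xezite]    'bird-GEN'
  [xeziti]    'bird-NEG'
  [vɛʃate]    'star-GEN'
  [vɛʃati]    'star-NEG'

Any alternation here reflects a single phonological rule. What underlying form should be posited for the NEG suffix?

The NEG suffix surfaces as [-di] and [-ti], depending on the final segment of the stem.
The GEN suffix, which begins with [t], is invariant after every stem; so [t] is not altered by any rule here.
So the underlying form is /-di/, and voiced stops become voiceless after a vowel.

/-di/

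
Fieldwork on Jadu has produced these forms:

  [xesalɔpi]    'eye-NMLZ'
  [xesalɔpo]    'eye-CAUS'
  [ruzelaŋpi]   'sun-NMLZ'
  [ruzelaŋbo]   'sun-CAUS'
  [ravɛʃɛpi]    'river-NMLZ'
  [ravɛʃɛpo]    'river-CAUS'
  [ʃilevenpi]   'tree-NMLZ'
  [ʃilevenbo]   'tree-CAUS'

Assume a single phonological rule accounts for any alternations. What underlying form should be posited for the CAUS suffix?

The CAUS morpheme has two allomorphs, [-bo] and [-po].
By contrast the NMLZ suffix keeps its initial [p] throughout — that segment must be underlying.
The CAUS suffix is therefore /-bo/ underlyingly, with post-vocalic devoicing: voiced stops become voiceless after a vowel.

/-bo/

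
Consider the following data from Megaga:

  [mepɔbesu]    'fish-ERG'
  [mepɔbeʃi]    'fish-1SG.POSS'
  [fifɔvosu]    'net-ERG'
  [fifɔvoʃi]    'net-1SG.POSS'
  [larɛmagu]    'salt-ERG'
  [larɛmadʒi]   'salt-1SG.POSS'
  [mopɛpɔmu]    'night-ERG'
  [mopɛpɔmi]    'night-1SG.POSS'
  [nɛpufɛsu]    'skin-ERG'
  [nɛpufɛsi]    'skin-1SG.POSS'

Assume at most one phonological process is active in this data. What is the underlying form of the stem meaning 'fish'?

In [mepɔbesu] and [mepɔbeʃi] the final segment of 'fish' alternates: [s] ~ [ʃ].
But 'skin' keeps [s] in both environments ([nɛpufɛsu], [nɛpufɛsi]), so there is no rule changing /s/ to [ʃ] before the 1SG.POSS suffix.
So /ʃ/ is underlying, and a rule of depalatalization — palato-alveolar /dʒ/ and /ʃ/ become [g] and [s] when no front vowel follows — gives [s].
The underlying form of 'fish' is therefore /mepɔbeʃ/.

/mepɔbeʃ/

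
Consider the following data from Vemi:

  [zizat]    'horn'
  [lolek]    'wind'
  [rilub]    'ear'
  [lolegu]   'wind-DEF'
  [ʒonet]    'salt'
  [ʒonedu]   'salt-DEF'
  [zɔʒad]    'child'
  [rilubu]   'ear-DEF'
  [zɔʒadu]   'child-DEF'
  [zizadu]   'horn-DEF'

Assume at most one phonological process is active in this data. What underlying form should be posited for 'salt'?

'salt' shows [t] ~ [d] at the end of the stem ([ʒonet] vs [ʒonedu]).
Compare 'child', with invariant [d] in [zɔʒad] and [zɔʒadu]: an analysis with underlying /d/ and a rule producing [t] in isolation would wrongly predict alternation here too.
The underlying segment must be /t/; voiceless stops become voiced between vowels, yielding [d] there.

/ʒonet/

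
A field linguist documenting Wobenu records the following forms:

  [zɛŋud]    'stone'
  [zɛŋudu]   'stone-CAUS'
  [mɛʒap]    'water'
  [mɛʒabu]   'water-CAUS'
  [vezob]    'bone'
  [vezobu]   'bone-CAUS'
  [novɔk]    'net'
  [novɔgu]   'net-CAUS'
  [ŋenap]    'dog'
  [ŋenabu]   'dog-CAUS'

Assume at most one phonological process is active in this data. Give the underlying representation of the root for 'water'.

The stem for 'water' ends in [p] in [mɛʒap] but [b] in [mɛʒabu].
The stem 'bone' ([vezob], [vezobu]) shows [b] unchanged in both environments, so [b] cannot be basic with [p] derived in isolation.
The alternation reflects intervocalic voicing: voiceless stops become voiced between vowels. /p/ is underlying.

/mɛʒap/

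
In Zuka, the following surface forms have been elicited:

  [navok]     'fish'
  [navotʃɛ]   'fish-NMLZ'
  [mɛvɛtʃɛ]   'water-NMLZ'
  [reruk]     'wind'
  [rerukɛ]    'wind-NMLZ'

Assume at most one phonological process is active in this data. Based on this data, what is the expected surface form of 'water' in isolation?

[mɛvɛk]

The stem for 'fish' ends in [k] in [navok] but [tʃ] in [navotʃɛ].
But 'wind' keeps [k] in both environments ([reruk], [rerukɛ]), so there is no rule changing /k/ to [tʃ] before the NMLZ suffix.
So /tʃ/ is underlying, and a rule of depalatalization — palato-alveolar /tʃ/ becomes [k] when no front vowel follows — gives [k].
From [mɛvɛtʃɛ] the stem 'water' is /mɛvɛtʃ/; when no front vowel follows this yields [mɛvɛk].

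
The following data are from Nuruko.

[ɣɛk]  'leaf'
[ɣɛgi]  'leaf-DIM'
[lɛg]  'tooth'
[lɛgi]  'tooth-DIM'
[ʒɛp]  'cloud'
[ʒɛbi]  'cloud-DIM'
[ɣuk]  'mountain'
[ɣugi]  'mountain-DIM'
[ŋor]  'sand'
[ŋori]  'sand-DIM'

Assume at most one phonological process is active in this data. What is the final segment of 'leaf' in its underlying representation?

/k/

'leaf' shows [k] ~ [g] at the end of the stem ([ɣɛk] vs [ɣɛgi]).
The stem 'tooth' ([lɛg], [lɛgi]) shows [g] unchanged in both environments, so [g] cannot be basic with [k] derived in isolation.
The underlying segment must be /k/; voiceless stops become voiced between vowels, yielding [g] there.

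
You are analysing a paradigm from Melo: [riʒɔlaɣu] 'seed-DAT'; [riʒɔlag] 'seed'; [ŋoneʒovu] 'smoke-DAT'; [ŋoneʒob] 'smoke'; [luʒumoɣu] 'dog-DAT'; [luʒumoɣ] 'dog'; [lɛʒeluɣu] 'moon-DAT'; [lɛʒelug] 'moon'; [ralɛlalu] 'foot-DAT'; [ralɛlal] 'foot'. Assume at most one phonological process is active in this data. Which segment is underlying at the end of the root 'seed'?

/g/

'seed' shows [ɣ] ~ [g] at the end of the stem ([riʒɔlaɣu] vs [riʒɔlag]).
But 'dog' keeps [ɣ] in both environments ([luʒumoɣu], [luʒumoɣ]), so there is no rule changing /ɣ/ to [g] in isolation.
The underlying segment must be /g/; voiced stops become fricatives between vowels, yielding [ɣ] there.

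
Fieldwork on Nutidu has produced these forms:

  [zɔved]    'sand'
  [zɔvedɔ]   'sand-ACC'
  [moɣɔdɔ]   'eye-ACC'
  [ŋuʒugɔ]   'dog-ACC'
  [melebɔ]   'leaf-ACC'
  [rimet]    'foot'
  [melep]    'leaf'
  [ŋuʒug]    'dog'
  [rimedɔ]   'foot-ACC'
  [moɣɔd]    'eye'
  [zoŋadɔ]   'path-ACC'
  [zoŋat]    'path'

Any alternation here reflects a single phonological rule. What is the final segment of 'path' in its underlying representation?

/t/

The stem for 'path' ends in [t] in [zoŋat] but [d] in [zoŋadɔ].
The stem 'eye' ([moɣɔd], [moɣɔdɔ]) shows [d] unchanged in both environments, so [d] cannot be basic with [t] derived in isolation.
So /t/ is underlying, and a rule of intervocalic voicing — voiceless stops become voiced between vowels — gives [d].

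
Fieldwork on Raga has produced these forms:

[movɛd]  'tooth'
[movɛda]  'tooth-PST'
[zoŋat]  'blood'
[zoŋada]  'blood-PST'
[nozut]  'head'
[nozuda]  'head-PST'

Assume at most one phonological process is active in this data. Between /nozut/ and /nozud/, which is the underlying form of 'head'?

/nozut/

The root 'head' surfaces as [nozut] and [nozuda], with a stem-final [t] ~ [d] alternation.
Compare 'tooth', with invariant [d] in [movɛd] and [movɛda]: an analysis with underlying /d/ and a rule producing [t] in isolation would wrongly predict alternation here too.
Therefore /t/ is basic and [d] is derived by intervocalic voicing (voiceless stops become voiced between vowels).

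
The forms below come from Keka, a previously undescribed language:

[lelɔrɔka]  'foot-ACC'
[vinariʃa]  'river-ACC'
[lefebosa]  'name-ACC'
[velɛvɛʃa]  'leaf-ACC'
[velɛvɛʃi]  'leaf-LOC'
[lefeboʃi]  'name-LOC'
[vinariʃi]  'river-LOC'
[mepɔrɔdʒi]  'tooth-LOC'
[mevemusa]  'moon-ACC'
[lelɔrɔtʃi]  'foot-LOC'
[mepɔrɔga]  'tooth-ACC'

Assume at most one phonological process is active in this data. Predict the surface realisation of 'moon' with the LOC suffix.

[mevemuʃi]

In [lefebosa] and [lefeboʃi] the final segment of 'name' alternates: [s] ~ [ʃ].
The stem 'leaf' ([velɛvɛʃa], [velɛvɛʃi]) shows [ʃ] unchanged in both environments, so [ʃ] cannot be basic with [s] derived before the ACC suffix.
The alternation reflects palatalization before a front vowel: /k/, /g/ and /s/ become palato-alveolar [tʃ], [dʒ] and [ʃ] before a front vowel. /s/ is underlying.
From [mevemusa] the stem 'moon' is /mevemus/; before a front vowel this yields [mevemuʃi].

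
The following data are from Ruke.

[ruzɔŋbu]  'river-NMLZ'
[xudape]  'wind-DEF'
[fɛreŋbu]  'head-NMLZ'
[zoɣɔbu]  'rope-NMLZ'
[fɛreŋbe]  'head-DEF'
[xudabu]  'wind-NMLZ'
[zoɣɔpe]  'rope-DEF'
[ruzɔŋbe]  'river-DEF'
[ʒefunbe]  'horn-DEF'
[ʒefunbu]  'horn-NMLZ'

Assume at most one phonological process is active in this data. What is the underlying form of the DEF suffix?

The DEF suffix surfaces as [-be] and [-pe], depending on the final segment of the stem.
The NMLZ suffix, which begins with [b], is invariant after every stem; so [b] is not altered by any rule here.
So the underlying form is /-pe/, and voiceless stops become voiced after a nasal.

/-pe/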